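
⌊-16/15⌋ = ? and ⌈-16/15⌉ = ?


-16/15 = -1.0667
floor = -2
ceil = -1

floor = -2, ceil = -1


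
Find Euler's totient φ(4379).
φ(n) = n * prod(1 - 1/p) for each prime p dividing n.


4379 = 29 × 151
Prime factors: 29, 151
φ(4379) = 4379 × (1-1/29) × (1-1/151)
= 4379 × 28/29 × 150/151 = 4200

φ(4379) = 4200


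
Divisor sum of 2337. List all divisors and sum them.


Divisors of 2337: 1, 3, 19, 41, 57, 123, 779, 2337
Sum = 1 + 3 + 19 + 41 + 57 + 123 + 779 + 2337 = 3360

σ(2337) = 3360


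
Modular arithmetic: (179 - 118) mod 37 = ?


179 - 118 = 61
61 mod 37 = 24


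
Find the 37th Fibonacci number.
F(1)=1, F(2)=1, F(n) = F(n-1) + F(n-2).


Sequence: 1, 1, 2, 3, 5, 8, 13, 21, 34, 55, 89, 144, 233, 377, 610, 987, 1597, 2584, 4181, 6765, 10946, 17711, 28657, 46368, 75025, 121393, 196418, 317811, 514229, 832040, 1346269, 2178309, 3524578, 5702887, 9227465, 14930352, 24157817
F(37) = 24157817


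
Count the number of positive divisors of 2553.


2553 = 3^1 × 23^1 × 37^1
d(2553) = (1+1) × (1+1) × (1+1) = 8

8 divisors


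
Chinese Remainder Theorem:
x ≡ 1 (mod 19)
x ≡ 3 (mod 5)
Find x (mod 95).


M = 19*5 = 95
M1 = M/19 = 5, M2 = M/5 = 19
M1^(-1) mod 19 = 4, M2^(-1) mod 5 = 4
x = 1*5*4 + 3*19*4 = 248
248 mod 95 = 58
Check: 58 mod 19 = 1 ✓, 58 mod 5 = 3 ✓

x ≡ 58 (mod 95)


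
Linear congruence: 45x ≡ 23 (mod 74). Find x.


GCD(45, 74) = 1, unique solution
a^(-1) mod 74 = 51
x = 51 * 23 mod 74 = 63

x ≡ 63 (mod 74)


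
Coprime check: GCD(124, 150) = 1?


Euclidean algorithm:
150 = 1 * 124 + 26
124 = 4 * 26 + 20
26 = 1 * 20 + 6
20 = 3 * 6 + 2
6 = 3 * 2 + 0
GCD(124, 150) = 2

No, not coprime (GCD = 2)


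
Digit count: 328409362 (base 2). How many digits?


328409362 in base 2 = 10011100100110010000100010010
Number of digits = 29

29 digits (base 2)


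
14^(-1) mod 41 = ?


Use the extended Euclidean algorithm on (41, 14); each row r = 41*s + 14*t:
r=41, s=1, t=0
r=14, s=0, t=1
q=2: r=13, s=1, t=-2   [41*(1) + 14*(-2) = 13]
q=1: r=1, s=-1, t=3   [41*(-1) + 14*(3) = 1]
q=13: r=0, s=14, t=-41   [41*(14) + 14*(-41) = 0]
GCD = 1 with t = 3, so 14*(3) ≡ 1 (mod 41)
Inverse = 3 mod 41 = 3
Check: 14 * 3 = 42 ≡ 1 (mod 41)

14^(-1) ≡ 3 (mod 41)


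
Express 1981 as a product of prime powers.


1981 / 7 = 283
283 / 283 = 1
1981 = 7 × 283


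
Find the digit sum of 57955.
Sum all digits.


5 + 7 + 9 + 5 + 5 = 31


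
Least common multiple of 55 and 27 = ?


GCD(55, 27) = 1
LCM = 55*27/1 = 1485/1 = 1485

LCM = 1485


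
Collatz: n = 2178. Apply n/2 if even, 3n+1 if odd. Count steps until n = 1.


2178 → 1089 → 3268 → 1634 → 817 → 2452 → 1226 → 613 → 1840 → 920 → 460 → 230 → 115 → 346 → 173 → 520 → 260 → 130 → 65 → 196 → 98 → 49 → 148 → 74 → 37 → 112 → 56 → 28 → 14 → 7 → 22 → 11 → 34 → 17 → 52 → 26 → 13 → 40 → 20 → 10 → 5 → 16 → 8 → 4 → 2 → 1
Total steps = 45

45 steps


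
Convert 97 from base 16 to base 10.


97 (base 16) = 151 (decimal)
151 (decimal) = 151 (base 10)


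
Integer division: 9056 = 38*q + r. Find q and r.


9056 = 38 * 238 + 12
Check: 9044 + 12 = 9056

q = 238, r = 12


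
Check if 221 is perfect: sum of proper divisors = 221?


Proper divisors of 221: 1, 13, 17
Sum = 1 + 13 + 17 = 31

No, 221 is not perfect (31 ≠ 221)


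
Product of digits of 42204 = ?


4 × 2 × 2 × 0 × 4 = 0


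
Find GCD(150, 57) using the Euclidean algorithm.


150 = 2 * 57 + 36
57 = 1 * 36 + 21
36 = 1 * 21 + 15
21 = 1 * 15 + 6
15 = 2 * 6 + 3
6 = 2 * 3 + 0
GCD = 3


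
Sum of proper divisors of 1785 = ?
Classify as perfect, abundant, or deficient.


Proper divisors: 1, 3, 5, 7, 15, 17, 21, 35, 51, 85, 105, 119, 255, 357, 595
Sum = 1 + 3 + 5 + 7 + 15 + 17 + 21 + 35 + 51 + 85 + 105 + 119 + 255 + 357 + 595 = 1671
1671 < 1785 → deficient

s(1785) = 1671 (deficient)


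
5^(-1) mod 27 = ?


Use the extended Euclidean algorithm on (27, 5); each row r = 27*s + 5*t:
r=27, s=1, t=0
r=5, s=0, t=1
q=5: r=2, s=1, t=-5   [27*(1) + 5*(-5) = 2]
q=2: r=1, s=-2, t=11   [27*(-2) + 5*(11) = 1]
q=2: r=0, s=5, t=-27   [27*(5) + 5*(-27) = 0]
GCD = 1 with t = 11, so 5*(11) ≡ 1 (mod 27)
Inverse = 11 mod 27 = 11
Check: 5 * 11 = 55 ≡ 1 (mod 27)

5^(-1) ≡ 11 (mod 27)


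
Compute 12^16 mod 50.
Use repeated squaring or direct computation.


12^1 mod 50 = 12
12^2 mod 50 = 44
12^3 mod 50 = 28
12^4 mod 50 = 36
12^5 mod 50 = 32
12^6 mod 50 = 34
12^7 mod 50 = 8
12^8 mod 50 = 46
12^9 mod 50 = 2
12^10 mod 50 = 24
12^11 mod 50 = 38
12^12 mod 50 = 6
12^13 mod 50 = 22
12^14 mod 50 = 14
12^15 mod 50 = 18
12^16 mod 50 = 16


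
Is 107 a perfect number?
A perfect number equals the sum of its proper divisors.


Proper divisors of 107: 1
Sum = 1 = 1

No, 107 is not perfect (1 ≠ 107)


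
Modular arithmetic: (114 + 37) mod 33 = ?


114 + 37 = 151
151 mod 33 = 19


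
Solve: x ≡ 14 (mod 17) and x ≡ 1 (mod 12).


M = 17*12 = 204
M1 = M/17 = 12, M2 = M/12 = 17
M1^(-1) mod 17 = 10, M2^(-1) mod 12 = 5
x = 14*12*10 + 1*17*5 = 1765
1765 mod 204 = 133
Check: 133 mod 17 = 14 ✓, 133 mod 12 = 1 ✓

x ≡ 133 (mod 204)


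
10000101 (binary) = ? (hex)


10000101 (base 2) = 133 (decimal)
133 (decimal) = 85 (base 16)


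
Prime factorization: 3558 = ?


3558 / 2 = 1779
1779 / 3 = 593
593 / 593 = 1
3558 = 2 × 3 × 593


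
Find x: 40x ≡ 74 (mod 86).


GCD(40, 86) = 2 divides 74
Divide: 20x ≡ 37 (mod 43)
x ≡ 4 (mod 43)


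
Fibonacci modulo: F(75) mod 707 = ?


F(k) mod 707 for k=1..75:
1, 1, 2, 3, 5, 8, 13, 21, 34, 55, 89, 144, 233, 377, 610, 280, 183, 463, 646, 402, 341, 36, 377, 413, 83, 496, 579, 368, 240, 608, 141, 42, 183, 225, 408, 633, 334, 260, 594, 147, 34, 181, 215, 396, 611, 300, 204, 504, 1, 505, 506, 304, 103, 407, 510, 210, 13, 223, 236, 459, 695, 447, 435, 175, 610, 78, 688, 59, 40, 99, 139, 238, 377, 615, 285
F(75) mod 707 = 285


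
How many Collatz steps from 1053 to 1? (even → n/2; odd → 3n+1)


1053 → 3160 → 1580 → 790 → 395 → 1186 → 593 → 1780 → 890 → 445 → 1336 → 668 → 334 → 167 → 502 → 251 → 754 → 377 → 1132 → 566 → 283 → 850 → 425 → 1276 → 638 → 319 → 958 → 479 → 1438 → 719 → 2158 → 1079 → 3238 → 1619 → 4858 → 2429 → 7288 → 3644 → 1822 → 911 → 2734 → 1367 → 4102 → 2051 → 6154 → 3077 → 9232 → 4616 → 2308 → 1154 → 577 → 1732 → 866 → 433 → 1300 → 650 → 325 → 976 → 488 → 244 → 122 → 61 → 184 → 92 → 46 → 23 → 70 → 35 → 106 → 53 → 160 → 80 → 40 → 20 → 10 → 5 → 16 → 8 → 4 → 2 → 1
Total steps = 80

80 steps


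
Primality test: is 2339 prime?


Check divisors up to sqrt(2339) = 48.3632
No divisors found.
2339 is prime.

Yes, 2339 is prime


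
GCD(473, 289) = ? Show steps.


473 = 1 * 289 + 184
289 = 1 * 184 + 105
184 = 1 * 105 + 79
105 = 1 * 79 + 26
79 = 3 * 26 + 1
26 = 26 * 1 + 0
GCD = 1


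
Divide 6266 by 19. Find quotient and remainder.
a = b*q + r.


6266 = 19 * 329 + 15
Check: 6251 + 15 = 6266

q = 329, r = 15


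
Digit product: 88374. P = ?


8 × 8 × 3 × 7 × 4 = 5376


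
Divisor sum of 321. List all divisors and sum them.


Divisors of 321: 1, 3, 107, 321
Sum = 1 + 3 + 107 + 321 = 432

σ(321) = 432


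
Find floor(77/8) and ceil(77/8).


77/8 = 9.6250
floor = 9
ceil = 10

floor = 9, ceil = 10


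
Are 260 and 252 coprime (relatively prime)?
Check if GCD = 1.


Euclidean algorithm:
260 = 1 * 252 + 8
252 = 31 * 8 + 4
8 = 2 * 4 + 0
GCD(260, 252) = 4

No, not coprime (GCD = 4)


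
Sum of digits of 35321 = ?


3 + 5 + 3 + 2 + 1 = 14


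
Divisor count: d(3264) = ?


3264 = 2^6 × 3^1 × 17^1
d(3264) = (6+1) × (1+1) × (1+1) = 28

28 divisors


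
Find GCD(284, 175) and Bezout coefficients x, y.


Tabular extended Euclidean (each row: r = 284*s + 175*t):
r=284, s=1, t=0
r=175, s=0, t=1
q=1: r=109, s=1, t=-1   [284*(1) + 175*(-1) = 109]
q=1: r=66, s=-1, t=2   [284*(-1) + 175*(2) = 66]
q=1: r=43, s=2, t=-3   [284*(2) + 175*(-3) = 43]
q=1: r=23, s=-3, t=5   [284*(-3) + 175*(5) = 23]
q=1: r=20, s=5, t=-8   [284*(5) + 175*(-8) = 20]
q=1: r=3, s=-8, t=13   [284*(-8) + 175*(13) = 3]
q=6: r=2, s=53, t=-86   [284*(53) + 175*(-86) = 2]
q=1: r=1, s=-61, t=99   [284*(-61) + 175*(99) = 1]
q=2: r=0, s=175, t=-284   [284*(175) + 175*(-284) = 0]
GCD = 1; from the row with r=1: x=-61, y=99
Check: 284*(-61) + 175*(99) = -17324 + 17325 = 1

GCD = 1, x = -61, y = 99


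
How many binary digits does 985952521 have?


985952521 in base 2 = 111010110001000111000100001001
Number of digits = 30

30 digits (base 2)


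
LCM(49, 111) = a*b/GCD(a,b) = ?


GCD(49, 111) = 1
LCM = 49*111/1 = 5439/1 = 5439

LCM = 5439


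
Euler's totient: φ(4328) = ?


4328 = 2^3 × 541
Prime factors: 2, 541
φ(4328) = 4328 × (1-1/2) × (1-1/541)
= 4328 × 1/2 × 540/541 = 2160

φ(4328) = 2160


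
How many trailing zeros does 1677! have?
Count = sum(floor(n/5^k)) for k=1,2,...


floor(1677/5) = 335
floor(1677/25) = 67
floor(1677/125) = 13
floor(1677/625) = 2
Total = 417

417 trailing zeros


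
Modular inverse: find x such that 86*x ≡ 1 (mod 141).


Use the extended Euclidean algorithm on (141, 86); each row r = 141*s + 86*t:
r=141, s=1, t=0
r=86, s=0, t=1
q=1: r=55, s=1, t=-1   [141*(1) + 86*(-1) = 55]
q=1: r=31, s=-1, t=2   [141*(-1) + 86*(2) = 31]
q=1: r=24, s=2, t=-3   [141*(2) + 86*(-3) = 24]
q=1: r=7, s=-3, t=5   [141*(-3) + 86*(5) = 7]
q=3: r=3, s=11, t=-18   [141*(11) + 86*(-18) = 3]
q=2: r=1, s=-25, t=41   [141*(-25) + 86*(41) = 1]
q=3: r=0, s=86, t=-141   [141*(86) + 86*(-141) = 0]
GCD = 1 with t = 41, so 86*(41) ≡ 1 (mod 141)
Inverse = 41 mod 141 = 41
Check: 86 * 41 = 3526 ≡ 1 (mod 141)

86^(-1) ≡ 41 (mod 141)


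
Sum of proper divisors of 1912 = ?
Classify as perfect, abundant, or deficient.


Proper divisors: 1, 2, 4, 8, 239, 478, 956
Sum = 1 + 2 + 4 + 8 + 239 + 478 + 956 = 1688
1688 < 1912 → deficient

s(1912) = 1688 (deficient)


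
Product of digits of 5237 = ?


5 × 2 × 3 × 7 = 210


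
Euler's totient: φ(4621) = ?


4621 = 4621
Prime factors: 4621
φ(4621) = 4621 × (1-1/4621)
= 4621 × 4620/4621 = 4620

φ(4621) = 4620


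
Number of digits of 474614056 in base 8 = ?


474614056 in base 8 = 3422404450
Number of digits = 10

10 digits (base 8)


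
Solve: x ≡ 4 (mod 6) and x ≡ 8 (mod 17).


M = 6*17 = 102
M1 = M/6 = 17, M2 = M/17 = 6
M1^(-1) mod 6 = 5, M2^(-1) mod 17 = 3
x = 4*17*5 + 8*6*3 = 484
484 mod 102 = 76
Check: 76 mod 6 = 4 ✓, 76 mod 17 = 8 ✓

x ≡ 76 (mod 102)


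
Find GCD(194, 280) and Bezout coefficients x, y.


Tabular extended Euclidean (each row: r = 194*s + 280*t):
r=194, s=1, t=0
r=280, s=0, t=1
q=0: r=194, s=1, t=0   [194*(1) + 280*(0) = 194]
q=1: r=86, s=-1, t=1   [194*(-1) + 280*(1) = 86]
q=2: r=22, s=3, t=-2   [194*(3) + 280*(-2) = 22]
q=3: r=20, s=-10, t=7   [194*(-10) + 280*(7) = 20]
q=1: r=2, s=13, t=-9   [194*(13) + 280*(-9) = 2]
q=10: r=0, s=-140, t=97   [194*(-140) + 280*(97) = 0]
GCD = 2; from the row with r=2: x=13, y=-9
Check: 194*(13) + 280*(-9) = 2522 - 2520 = 2

GCD = 2, x = 13, y = -9


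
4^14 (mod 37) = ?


4^1 mod 37 = 4
4^2 mod 37 = 16
4^3 mod 37 = 27
4^4 mod 37 = 34
4^5 mod 37 = 25
4^6 mod 37 = 26
4^7 mod 37 = 30
4^8 mod 37 = 9
4^9 mod 37 = 36
4^10 mod 37 = 33
4^11 mod 37 = 21
4^12 mod 37 = 10
4^13 mod 37 = 3
4^14 mod 37 = 12


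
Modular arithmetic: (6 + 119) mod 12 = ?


6 + 119 = 125
125 mod 12 = 5


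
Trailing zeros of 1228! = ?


floor(1228/5) = 245
floor(1228/25) = 49
floor(1228/125) = 9
floor(1228/625) = 1
Total = 304

304 trailing zeros


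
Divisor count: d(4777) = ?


4777 = 17^1 × 281^1
d(4777) = (1+1) × (1+1) = 4

4 divisors


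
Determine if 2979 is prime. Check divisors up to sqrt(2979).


2979 / 3 = 993 (exact division)
2979 is NOT prime.

No, 2979 is not prime


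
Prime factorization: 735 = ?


735 / 3 = 245
245 / 5 = 49
49 / 7 = 7
7 / 7 = 1
735 = 3 × 5 × 7^2


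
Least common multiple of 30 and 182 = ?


GCD(30, 182) = 2
LCM = 30*182/2 = 5460/2 = 2730

LCM = 2730


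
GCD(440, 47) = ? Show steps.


440 = 9 * 47 + 17
47 = 2 * 17 + 13
17 = 1 * 13 + 4
13 = 3 * 4 + 1
4 = 4 * 1 + 0
GCD = 1


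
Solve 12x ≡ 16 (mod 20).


GCD(12, 20) = 4 divides 16
Divide: 3x ≡ 4 (mod 5)
x ≡ 3 (mod 5)


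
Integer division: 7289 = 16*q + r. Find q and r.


7289 = 16 * 455 + 9
Check: 7280 + 9 = 7289

q = 455, r = 9


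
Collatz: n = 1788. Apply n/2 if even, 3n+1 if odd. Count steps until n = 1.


1788 → 894 → 447 → 1342 → 671 → 2014 → 1007 → 3022 → 1511 → 4534 → 2267 → 6802 → 3401 → 10204 → 5102 → 2551 → 7654 → 3827 → 11482 → 5741 → 17224 → 8612 → 4306 → 2153 → 6460 → 3230 → 1615 → 4846 → 2423 → 7270 → 3635 → 10906 → 5453 → 16360 → 8180 → 4090 → 2045 → 6136 → 3068 → 1534 → 767 → 2302 → 1151 → 3454 → 1727 → 5182 → 2591 → 7774 → 3887 → 11662 → 5831 → 17494 → 8747 → 26242 → 13121 → 39364 → 19682 → 9841 → 29524 → 14762 → 7381 → 22144 → 11072 → 5536 → 2768 → 1384 → 692 → 346 → 173 → 520 → 260 → 130 → 65 → 196 → 98 → 49 → 148 → 74 → 37 → 112 → 56 → 28 → 14 → 7 → 22 → 11 → 34 → 17 → 52 → 26 → 13 → 40 → 20 → 10 → 5 → 16 → 8 → 4 → 2 → 1
Total steps = 99

99 steps


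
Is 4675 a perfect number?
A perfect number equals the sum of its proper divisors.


Proper divisors of 4675: 1, 5, 11, 17, 25, 55, 85, 187, 275, 425, 935
Sum = 1 + 5 + 11 + 17 + 25 + 55 + 85 + 187 + 275 + 425 + 935 = 2021

No, 4675 is not perfect (2021 ≠ 4675)


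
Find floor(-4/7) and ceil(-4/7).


-4/7 = -0.5714
floor = -1
ceil = 0

floor = -1, ceil = 0


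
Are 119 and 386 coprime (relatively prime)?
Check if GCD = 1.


Euclidean algorithm:
386 = 3 * 119 + 29
119 = 4 * 29 + 3
29 = 9 * 3 + 2
3 = 1 * 2 + 1
2 = 2 * 1 + 0
GCD(119, 386) = 1

Yes, coprime (GCD = 1)


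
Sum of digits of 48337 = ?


4 + 8 + 3 + 3 + 7 = 25


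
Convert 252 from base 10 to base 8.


252 (base 10) = 252 (decimal)
252 (decimal) = 374 (base 8)


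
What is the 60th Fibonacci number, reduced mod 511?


F(k) mod 511 for k=1..60:
1, 1, 2, 3, 5, 8, 13, 21, 34, 55, 89, 144, 233, 377, 99, 476, 64, 29, 93, 122, 215, 337, 41, 378, 419, 286, 194, 480, 163, 132, 295, 427, 211, 127, 338, 465, 292, 246, 27, 273, 300, 62, 362, 424, 275, 188, 463, 140, 92, 232, 324, 45, 369, 414, 272, 175, 447, 111, 47, 158
F(60) mod 511 = 158


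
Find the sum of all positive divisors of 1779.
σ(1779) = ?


Divisors of 1779: 1, 3, 593, 1779
Sum = 1 + 3 + 593 + 1779 = 2376

σ(1779) = 2376


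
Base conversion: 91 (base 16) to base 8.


91 (base 16) = 145 (decimal)
145 (decimal) = 221 (base 8)


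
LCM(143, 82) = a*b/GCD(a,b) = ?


GCD(143, 82) = 1
LCM = 143*82/1 = 11726/1 = 11726

LCM = 11726


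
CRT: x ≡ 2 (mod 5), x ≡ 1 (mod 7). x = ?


M = 5*7 = 35
M1 = M/5 = 7, M2 = M/7 = 5
M1^(-1) mod 5 = 3, M2^(-1) mod 7 = 3
x = 2*7*3 + 1*5*3 = 57
57 mod 35 = 22
Check: 22 mod 5 = 2 ✓, 22 mod 7 = 1 ✓

x ≡ 22 (mod 35)


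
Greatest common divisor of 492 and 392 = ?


492 = 1 * 392 + 100
392 = 3 * 100 + 92
100 = 1 * 92 + 8
92 = 11 * 8 + 4
8 = 2 * 4 + 0
GCD = 4


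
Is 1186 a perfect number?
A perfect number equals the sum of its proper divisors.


Proper divisors of 1186: 1, 2, 593
Sum = 1 + 2 + 593 = 596

No, 1186 is not perfect (596 ≠ 1186)


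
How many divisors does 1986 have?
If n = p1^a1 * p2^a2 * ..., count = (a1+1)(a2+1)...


1986 = 2^1 × 3^1 × 331^1
d(1986) = (1+1) × (1+1) × (1+1) = 8

8 divisors


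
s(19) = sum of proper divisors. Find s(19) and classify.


Proper divisors: 1
Sum = 1 = 1
1 < 19 → deficient

s(19) = 1 (deficient)


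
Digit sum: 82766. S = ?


8 + 2 + 7 + 6 + 6 = 29


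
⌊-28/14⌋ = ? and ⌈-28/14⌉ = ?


-28/14 = -2.0000
floor = -2
ceil = -2

floor = -2, ceil = -2


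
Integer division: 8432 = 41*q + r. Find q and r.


8432 = 41 * 205 + 27
Check: 8405 + 27 = 8432

q = 205, r = 27


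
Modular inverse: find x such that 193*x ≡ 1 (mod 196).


Use the extended Euclidean algorithm on (196, 193); each row r = 196*s + 193*t:
r=196, s=1, t=0
r=193, s=0, t=1
q=1: r=3, s=1, t=-1   [196*(1) + 193*(-1) = 3]
q=64: r=1, s=-64, t=65   [196*(-64) + 193*(65) = 1]
q=3: r=0, s=193, t=-196   [196*(193) + 193*(-196) = 0]
GCD = 1 with t = 65, so 193*(65) ≡ 1 (mod 196)
Inverse = 65 mod 196 = 65
Check: 193 * 65 = 12545 ≡ 1 (mod 196)

193^(-1) ≡ 65 (mod 196)


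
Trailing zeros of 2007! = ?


floor(2007/5) = 401
floor(2007/25) = 80
floor(2007/125) = 16
floor(2007/625) = 3
Total = 500

500 trailing zeros


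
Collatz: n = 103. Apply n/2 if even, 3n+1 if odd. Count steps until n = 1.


103 → 310 → 155 → 466 → 233 → 700 → 350 → 175 → 526 → 263 → 790 → 395 → 1186 → 593 → 1780 → 890 → 445 → 1336 → 668 → 334 → 167 → 502 → 251 → 754 → 377 → 1132 → 566 → 283 → 850 → 425 → 1276 → 638 → 319 → 958 → 479 → 1438 → 719 → 2158 → 1079 → 3238 → 1619 → 4858 → 2429 → 7288 → 3644 → 1822 → 911 → 2734 → 1367 → 4102 → 2051 → 6154 → 3077 → 9232 → 4616 → 2308 → 1154 → 577 → 1732 → 866 → 433 → 1300 → 650 → 325 → 976 → 488 → 244 → 122 → 61 → 184 → 92 → 46 → 23 → 70 → 35 → 106 → 53 → 160 → 80 → 40 → 20 → 10 → 5 → 16 → 8 → 4 → 2 → 1
Total steps = 87

87 steps


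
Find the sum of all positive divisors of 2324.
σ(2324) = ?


Divisors of 2324: 1, 2, 4, 7, 14, 28, 83, 166, 332, 581, 1162, 2324
Sum = 1 + 2 + 4 + 7 + 14 + 28 + 83 + 166 + 332 + 581 + 1162 + 2324 = 4704

σ(2324) = 4704


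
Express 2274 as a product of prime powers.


2274 / 2 = 1137
1137 / 3 = 379
379 / 379 = 1
2274 = 2 × 3 × 379


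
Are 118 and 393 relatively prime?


Euclidean algorithm:
393 = 3 * 118 + 39
118 = 3 * 39 + 1
39 = 39 * 1 + 0
GCD(118, 393) = 1

Yes, coprime (GCD = 1)


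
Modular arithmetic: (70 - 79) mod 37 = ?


70 - 79 = -9
-9 mod 37 = 28


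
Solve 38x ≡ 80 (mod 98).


GCD(38, 98) = 2 divides 80
Divide: 19x ≡ 40 (mod 49)
x ≡ 15 (mod 49)


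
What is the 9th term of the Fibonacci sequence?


Sequence: 1, 1, 2, 3, 5, 8, 13, 21, 34
F(9) = 34


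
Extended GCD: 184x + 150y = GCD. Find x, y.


Tabular extended Euclidean (each row: r = 184*s + 150*t):
r=184, s=1, t=0
r=150, s=0, t=1
q=1: r=34, s=1, t=-1   [184*(1) + 150*(-1) = 34]
q=4: r=14, s=-4, t=5   [184*(-4) + 150*(5) = 14]
q=2: r=6, s=9, t=-11   [184*(9) + 150*(-11) = 6]
q=2: r=2, s=-22, t=27   [184*(-22) + 150*(27) = 2]
q=3: r=0, s=75, t=-92   [184*(75) + 150*(-92) = 0]
GCD = 2; from the row with r=2: x=-22, y=27
Check: 184*(-22) + 150*(27) = -4048 + 4050 = 2

GCD = 2, x = -22, y = 27


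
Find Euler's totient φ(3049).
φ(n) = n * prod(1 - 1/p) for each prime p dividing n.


3049 = 3049
Prime factors: 3049
φ(3049) = 3049 × (1-1/3049)
= 3049 × 3048/3049 = 3048

φ(3049) = 3048


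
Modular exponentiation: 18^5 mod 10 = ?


18^1 mod 10 = 8
18^2 mod 10 = 4
18^3 mod 10 = 2
18^4 mod 10 = 6
18^5 mod 10 = 8


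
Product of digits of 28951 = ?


2 × 8 × 9 × 5 × 1 = 720


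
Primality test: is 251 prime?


Check divisors up to sqrt(251) = 15.8430
No divisors found.
251 is prime.

Yes, 251 is prime


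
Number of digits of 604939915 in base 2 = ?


604939915 in base 2 = 100100000011101010011010001011
Number of digits = 30

30 digits (base 2)


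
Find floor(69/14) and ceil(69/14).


69/14 = 4.9286
floor = 4
ceil = 5

floor = 4, ceil = 5


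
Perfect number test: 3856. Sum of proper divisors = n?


Proper divisors of 3856: 1, 2, 4, 8, 16, 241, 482, 964, 1928
Sum = 1 + 2 + 4 + 8 + 16 + 241 + 482 + 964 + 1928 = 3646

No, 3856 is not perfect (3646 ≠ 3856)


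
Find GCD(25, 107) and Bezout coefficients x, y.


Tabular extended Euclidean (each row: r = 25*s + 107*t):
r=25, s=1, t=0
r=107, s=0, t=1
q=0: r=25, s=1, t=0   [25*(1) + 107*(0) = 25]
q=4: r=7, s=-4, t=1   [25*(-4) + 107*(1) = 7]
q=3: r=4, s=13, t=-3   [25*(13) + 107*(-3) = 4]
q=1: r=3, s=-17, t=4   [25*(-17) + 107*(4) = 3]
q=1: r=1, s=30, t=-7   [25*(30) + 107*(-7) = 1]
q=3: r=0, s=-107, t=25   [25*(-107) + 107*(25) = 0]
GCD = 1; from the row with r=1: x=30, y=-7
Check: 25*(30) + 107*(-7) = 750 - 749 = 1

GCD = 1, x = 30, y = -7


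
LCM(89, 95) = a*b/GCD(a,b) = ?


GCD(89, 95) = 1
LCM = 89*95/1 = 8455/1 = 8455

LCM = 8455


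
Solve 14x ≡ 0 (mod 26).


GCD(14, 26) = 2 divides 0
Divide: 7x ≡ 0 (mod 13)
x ≡ 0 (mod 13)


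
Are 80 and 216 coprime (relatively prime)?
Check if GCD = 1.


Euclidean algorithm:
216 = 2 * 80 + 56
80 = 1 * 56 + 24
56 = 2 * 24 + 8
24 = 3 * 8 + 0
GCD(80, 216) = 8

No, not coprime (GCD = 8)


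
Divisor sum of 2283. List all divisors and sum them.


Divisors of 2283: 1, 3, 761, 2283
Sum = 1 + 3 + 761 + 2283 = 3048

σ(2283) = 3048


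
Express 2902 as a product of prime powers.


2902 / 2 = 1451
1451 / 1451 = 1
2902 = 2 × 1451


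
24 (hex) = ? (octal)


24 (base 16) = 36 (decimal)
36 (decimal) = 44 (base 8)


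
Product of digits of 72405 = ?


7 × 2 × 4 × 0 × 5 = 0


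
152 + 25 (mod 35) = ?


152 + 25 = 177
177 mod 35 = 2


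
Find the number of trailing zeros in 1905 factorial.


floor(1905/5) = 381
floor(1905/25) = 76
floor(1905/125) = 15
floor(1905/625) = 3
Total = 475

475 trailing zeros


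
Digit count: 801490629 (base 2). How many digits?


801490629 in base 2 = 101111110001011100011011000101
Number of digits = 30

30 digits (base 2)


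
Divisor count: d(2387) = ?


2387 = 7^1 × 11^1 × 31^1
d(2387) = (1+1) × (1+1) × (1+1) = 8

8 divisors


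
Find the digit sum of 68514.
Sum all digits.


6 + 8 + 5 + 1 + 4 = 24


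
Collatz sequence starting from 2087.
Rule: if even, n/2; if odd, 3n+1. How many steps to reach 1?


2087 → 6262 → 3131 → 9394 → 4697 → 14092 → 7046 → 3523 → 10570 → 5285 → 15856 → 7928 → 3964 → 1982 → 991 → 2974 → 1487 → 4462 → 2231 → 6694 → 3347 → 10042 → 5021 → 15064 → 7532 → 3766 → 1883 → 5650 → 2825 → 8476 → 4238 → 2119 → 6358 → 3179 → 9538 → 4769 → 14308 → 7154 → 3577 → 10732 → 5366 → 2683 → 8050 → 4025 → 12076 → 6038 → 3019 → 9058 → 4529 → 13588 → 6794 → 3397 → 10192 → 5096 → 2548 → 1274 → 637 → 1912 → 956 → 478 → 239 → 718 → 359 → 1078 → 539 → 1618 → 809 → 2428 → 1214 → 607 → 1822 → 911 → 2734 → 1367 → 4102 → 2051 → 6154 → 3077 → 9232 → 4616 → 2308 → 1154 → 577 → 1732 → 866 → 433 → 1300 → 650 → 325 → 976 → 488 → 244 → 122 → 61 → 184 → 92 → 46 → 23 → 70 → 35 → 106 → 53 → 160 → 80 → 40 → 20 → 10 → 5 → 16 → 8 → 4 → 2 → 1
Total steps = 112

112 steps


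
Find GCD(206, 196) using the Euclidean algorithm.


206 = 1 * 196 + 10
196 = 19 * 10 + 6
10 = 1 * 6 + 4
6 = 1 * 4 + 2
4 = 2 * 2 + 0
GCD = 2


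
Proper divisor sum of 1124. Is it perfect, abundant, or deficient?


Proper divisors: 1, 2, 4, 281, 562
Sum = 1 + 2 + 4 + 281 + 562 = 850
850 < 1124 → deficient

s(1124) = 850 (deficient)


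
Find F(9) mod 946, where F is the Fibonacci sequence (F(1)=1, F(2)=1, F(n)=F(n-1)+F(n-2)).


F(k) mod 946 for k=1..9:
1, 1, 2, 3, 5, 8, 13, 21, 34
F(9) mod 946 = 34


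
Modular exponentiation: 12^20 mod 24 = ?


12^1 mod 24 = 12
12^2 mod 24 = 0
12^3 mod 24 = 0
12^4 mod 24 = 0
12^5 mod 24 = 0
12^6 mod 24 = 0
12^7 mod 24 = 0
12^8 mod 24 = 0
12^9 mod 24 = 0
12^10 mod 24 = 0
12^11 mod 24 = 0
12^12 mod 24 = 0
12^13 mod 24 = 0
12^14 mod 24 = 0
12^15 mod 24 = 0
12^16 mod 24 = 0
12^17 mod 24 = 0
12^18 mod 24 = 0
12^19 mod 24 = 0
12^20 mod 24 = 0


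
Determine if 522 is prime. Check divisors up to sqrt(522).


522 / 2 = 261 (exact division)
522 is NOT prime.

No, 522 is not prime


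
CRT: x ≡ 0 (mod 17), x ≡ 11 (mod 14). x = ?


M = 17*14 = 238
M1 = M/17 = 14, M2 = M/14 = 17
M1^(-1) mod 17 = 11, M2^(-1) mod 14 = 5
x = 0*14*11 + 11*17*5 = 935
935 mod 238 = 221
Check: 221 mod 17 = 0 ✓, 221 mod 14 = 11 ✓

x ≡ 221 (mod 238)


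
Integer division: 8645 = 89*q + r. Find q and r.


8645 = 89 * 97 + 12
Check: 8633 + 12 = 8645

q = 97, r = 12


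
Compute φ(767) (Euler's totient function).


767 = 13 × 59
Prime factors: 13, 59
φ(767) = 767 × (1-1/13) × (1-1/59)
= 767 × 12/13 × 58/59 = 696

φ(767) = 696


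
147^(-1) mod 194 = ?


Use the extended Euclidean algorithm on (194, 147); each row r = 194*s + 147*t:
r=194, s=1, t=0
r=147, s=0, t=1
q=1: r=47, s=1, t=-1   [194*(1) + 147*(-1) = 47]
q=3: r=6, s=-3, t=4   [194*(-3) + 147*(4) = 6]
q=7: r=5, s=22, t=-29   [194*(22) + 147*(-29) = 5]
q=1: r=1, s=-25, t=33   [194*(-25) + 147*(33) = 1]
q=5: r=0, s=147, t=-194   [194*(147) + 147*(-194) = 0]
GCD = 1 with t = 33, so 147*(33) ≡ 1 (mod 194)
Inverse = 33 mod 194 = 33
Check: 147 * 33 = 4851 ≡ 1 (mod 194)

147^(-1) ≡ 33 (mod 194)


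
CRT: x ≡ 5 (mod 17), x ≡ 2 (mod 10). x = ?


M = 17*10 = 170
M1 = M/17 = 10, M2 = M/10 = 17
M1^(-1) mod 17 = 12, M2^(-1) mod 10 = 3
x = 5*10*12 + 2*17*3 = 702
702 mod 170 = 22
Check: 22 mod 17 = 5 ✓, 22 mod 10 = 2 ✓

x ≡ 22 (mod 170)


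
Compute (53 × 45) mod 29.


53 × 45 = 2385
2385 mod 29 = 7


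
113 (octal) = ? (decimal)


113 (base 8) = 75 (decimal)
75 (decimal) = 75 (base 10)


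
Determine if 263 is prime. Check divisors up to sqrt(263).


Check divisors up to sqrt(263) = 16.2173
No divisors found.
263 is prime.

Yes, 263 is prime


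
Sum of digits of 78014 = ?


7 + 8 + 0 + 1 + 4 = 20


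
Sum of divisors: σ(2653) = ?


Divisors of 2653: 1, 7, 379, 2653
Sum = 1 + 7 + 379 + 2653 = 3040

σ(2653) = 3040


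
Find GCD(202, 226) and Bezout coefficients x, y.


Tabular extended Euclidean (each row: r = 202*s + 226*t):
r=202, s=1, t=0
r=226, s=0, t=1
q=0: r=202, s=1, t=0   [202*(1) + 226*(0) = 202]
q=1: r=24, s=-1, t=1   [202*(-1) + 226*(1) = 24]
q=8: r=10, s=9, t=-8   [202*(9) + 226*(-8) = 10]
q=2: r=4, s=-19, t=17   [202*(-19) + 226*(17) = 4]
q=2: r=2, s=47, t=-42   [202*(47) + 226*(-42) = 2]
q=2: r=0, s=-113, t=101   [202*(-113) + 226*(101) = 0]
GCD = 2; from the row with r=2: x=47, y=-42
Check: 202*(47) + 226*(-42) = 9494 - 9492 = 2

GCD = 2, x = 47, y = -42


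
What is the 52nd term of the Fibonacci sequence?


Sequence: 1, 1, 2, 3, 5, 8, 13, 21, 34, 55, 89, 144, 233, 377, 610, 987, 1597, 2584, 4181, 6765, 10946, 17711, 28657, 46368, 75025, 121393, 196418, 317811, 514229, 832040, 1346269, 2178309, 3524578, 5702887, 9227465, 14930352, 24157817, 39088169, 63245986, 102334155, 165580141, 267914296, 433494437, 701408733, 1134903170, 1836311903, 2971215073, 4807526976, 7778742049, 12586269025, 20365011074, 32951280099
F(52) = 32951280099


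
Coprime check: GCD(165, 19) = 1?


Euclidean algorithm:
165 = 8 * 19 + 13
19 = 1 * 13 + 6
13 = 2 * 6 + 1
6 = 6 * 1 + 0
GCD(165, 19) = 1

Yes, coprime (GCD = 1)


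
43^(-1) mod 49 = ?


Use the extended Euclidean algorithm on (49, 43); each row r = 49*s + 43*t:
r=49, s=1, t=0
r=43, s=0, t=1
q=1: r=6, s=1, t=-1   [49*(1) + 43*(-1) = 6]
q=7: r=1, s=-7, t=8   [49*(-7) + 43*(8) = 1]
q=6: r=0, s=43, t=-49   [49*(43) + 43*(-49) = 0]
GCD = 1 with t = 8, so 43*(8) ≡ 1 (mod 49)
Inverse = 8 mod 49 = 8
Check: 43 * 8 = 344 ≡ 1 (mod 49)

43^(-1) ≡ 8 (mod 49)


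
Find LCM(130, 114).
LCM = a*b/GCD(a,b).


GCD(130, 114) = 2
LCM = 130*114/2 = 14820/2 = 7410

LCM = 7410


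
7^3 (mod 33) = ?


7^1 mod 33 = 7
7^2 mod 33 = 16
7^3 mod 33 = 13


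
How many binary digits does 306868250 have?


306868250 in base 2 = 10010010010100111000000011010
Number of digits = 29

29 digits (base 2)


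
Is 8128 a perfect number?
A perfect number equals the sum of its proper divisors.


Proper divisors of 8128: 1, 2, 4, 8, 16, 32, 64, 127, 254, 508, 1016, 2032, 4064
Sum = 1 + 2 + 4 + 8 + 16 + 32 + 64 + 127 + 254 + 508 + 1016 + 2032 + 4064 = 8128

Yes, 8128 is perfect (8128 = 8128)


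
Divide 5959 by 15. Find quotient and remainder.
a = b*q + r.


5959 = 15 * 397 + 4
Check: 5955 + 4 = 5959

q = 397, r = 4


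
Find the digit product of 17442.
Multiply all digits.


1 × 7 × 4 × 4 × 2 = 224


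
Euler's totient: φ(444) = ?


444 = 2^2 × 3 × 37
Prime factors: 2, 3, 37
φ(444) = 444 × (1-1/2) × (1-1/3) × (1-1/37)
= 444 × 1/2 × 2/3 × 36/37 = 144

φ(444) = 144


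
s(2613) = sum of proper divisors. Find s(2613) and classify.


Proper divisors: 1, 3, 13, 39, 67, 201, 871
Sum = 1 + 3 + 13 + 39 + 67 + 201 + 871 = 1195
1195 < 2613 → deficient

s(2613) = 1195 (deficient)


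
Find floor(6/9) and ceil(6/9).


6/9 = 0.6667
floor = 0
ceil = 1

floor = 0, ceil = 1


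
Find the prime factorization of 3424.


3424 / 2 = 1712
1712 / 2 = 856
856 / 2 = 428
428 / 2 = 214
214 / 2 = 107
107 / 107 = 1
3424 = 2^5 × 107


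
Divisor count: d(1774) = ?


1774 = 2^1 × 887^1
d(1774) = (1+1) × (1+1) = 4

4 divisors


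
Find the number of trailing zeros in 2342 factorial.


floor(2342/5) = 468
floor(2342/25) = 93
floor(2342/125) = 18
floor(2342/625) = 3
Total = 582

582 trailing zeros


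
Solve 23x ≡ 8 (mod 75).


GCD(23, 75) = 1, unique solution
a^(-1) mod 75 = 62
x = 62 * 8 mod 75 = 46

x ≡ 46 (mod 75)


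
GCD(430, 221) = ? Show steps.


430 = 1 * 221 + 209
221 = 1 * 209 + 12
209 = 17 * 12 + 5
12 = 2 * 5 + 2
5 = 2 * 2 + 1
2 = 2 * 1 + 0
GCD = 1


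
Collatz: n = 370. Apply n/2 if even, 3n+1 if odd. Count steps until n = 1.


370 → 185 → 556 → 278 → 139 → 418 → 209 → 628 → 314 → 157 → 472 → 236 → 118 → 59 → 178 → 89 → 268 → 134 → 67 → 202 → 101 → 304 → 152 → 76 → 38 → 19 → 58 → 29 → 88 → 44 → 22 → 11 → 34 → 17 → 52 → 26 → 13 → 40 → 20 → 10 → 5 → 16 → 8 → 4 → 2 → 1
Total steps = 45

45 steps


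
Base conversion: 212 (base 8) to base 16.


212 (base 8) = 138 (decimal)
138 (decimal) = 8A (base 16)


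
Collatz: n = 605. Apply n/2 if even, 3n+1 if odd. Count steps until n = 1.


605 → 1816 → 908 → 454 → 227 → 682 → 341 → 1024 → 512 → 256 → 128 → 64 → 32 → 16 → 8 → 4 → 2 → 1
Total steps = 17

17 steps


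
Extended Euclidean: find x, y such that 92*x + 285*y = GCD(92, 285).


Tabular extended Euclidean (each row: r = 92*s + 285*t):
r=92, s=1, t=0
r=285, s=0, t=1
q=0: r=92, s=1, t=0   [92*(1) + 285*(0) = 92]
q=3: r=9, s=-3, t=1   [92*(-3) + 285*(1) = 9]
q=10: r=2, s=31, t=-10   [92*(31) + 285*(-10) = 2]
q=4: r=1, s=-127, t=41   [92*(-127) + 285*(41) = 1]
q=2: r=0, s=285, t=-92   [92*(285) + 285*(-92) = 0]
GCD = 1; from the row with r=1: x=-127, y=41
Check: 92*(-127) + 285*(41) = -11684 + 11685 = 1

GCD = 1, x = -127, y = 41


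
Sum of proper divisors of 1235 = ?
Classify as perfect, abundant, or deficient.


Proper divisors: 1, 5, 13, 19, 65, 95, 247
Sum = 1 + 5 + 13 + 19 + 65 + 95 + 247 = 445
445 < 1235 → deficient

s(1235) = 445 (deficient)


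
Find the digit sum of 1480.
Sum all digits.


1 + 4 + 8 + 0 = 13


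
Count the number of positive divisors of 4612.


4612 = 2^2 × 1153^1
d(4612) = (2+1) × (1+1) = 6

6 divisors


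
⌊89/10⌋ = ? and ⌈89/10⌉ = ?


89/10 = 8.9000
floor = 8
ceil = 9

floor = 8, ceil = 9


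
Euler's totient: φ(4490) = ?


4490 = 2 × 5 × 449
Prime factors: 2, 5, 449
φ(4490) = 4490 × (1-1/2) × (1-1/5) × (1-1/449)
= 4490 × 1/2 × 4/5 × 448/449 = 1792

φ(4490) = 1792


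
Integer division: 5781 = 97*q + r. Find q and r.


5781 = 97 * 59 + 58
Check: 5723 + 58 = 5781

q = 59, r = 58


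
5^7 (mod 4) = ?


5^1 mod 4 = 1
5^2 mod 4 = 1
5^3 mod 4 = 1
5^4 mod 4 = 1
5^5 mod 4 = 1
5^6 mod 4 = 1
5^7 mod 4 = 1


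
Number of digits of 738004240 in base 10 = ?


738004240 has 9 digits in base 10
floor(log10(738004240)) + 1 = floor(8.8681) + 1 = 9

9 digits (base 10)


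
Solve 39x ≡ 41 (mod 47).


GCD(39, 47) = 1, unique solution
a^(-1) mod 47 = 41
x = 41 * 41 mod 47 = 36

x ≡ 36 (mod 47)


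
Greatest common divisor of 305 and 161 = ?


305 = 1 * 161 + 144
161 = 1 * 144 + 17
144 = 8 * 17 + 8
17 = 2 * 8 + 1
8 = 8 * 1 + 0
GCD = 1


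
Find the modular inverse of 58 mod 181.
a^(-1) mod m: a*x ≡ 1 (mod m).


Use the extended Euclidean algorithm on (181, 58); each row r = 181*s + 58*t:
r=181, s=1, t=0
r=58, s=0, t=1
q=3: r=7, s=1, t=-3   [181*(1) + 58*(-3) = 7]
q=8: r=2, s=-8, t=25   [181*(-8) + 58*(25) = 2]
q=3: r=1, s=25, t=-78   [181*(25) + 58*(-78) = 1]
q=2: r=0, s=-58, t=181   [181*(-58) + 58*(181) = 0]
GCD = 1 with t = -78, so 58*(-78) ≡ 1 (mod 181)
Inverse = -78 mod 181 = 103
Check: 58 * 103 = 5974 ≡ 1 (mod 181)

58^(-1) ≡ 103 (mod 181)


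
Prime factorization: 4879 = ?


4879 / 7 = 697
697 / 17 = 41
41 / 41 = 1
4879 = 7 × 17 × 41


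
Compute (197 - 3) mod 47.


197 - 3 = 194
194 mod 47 = 6


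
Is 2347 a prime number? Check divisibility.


Check divisors up to sqrt(2347) = 48.4458
No divisors found.
2347 is prime.

Yes, 2347 is prime


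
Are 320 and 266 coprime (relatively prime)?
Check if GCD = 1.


Euclidean algorithm:
320 = 1 * 266 + 54
266 = 4 * 54 + 50
54 = 1 * 50 + 4
50 = 12 * 4 + 2
4 = 2 * 2 + 0
GCD(320, 266) = 2

No, not coprime (GCD = 2)


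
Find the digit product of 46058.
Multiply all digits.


4 × 6 × 0 × 5 × 8 = 0


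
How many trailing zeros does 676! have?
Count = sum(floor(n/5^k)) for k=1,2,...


floor(676/5) = 135
floor(676/25) = 27
floor(676/125) = 5
floor(676/625) = 1
Total = 168

168 trailing zeros


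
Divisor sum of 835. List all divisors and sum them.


Divisors of 835: 1, 5, 167, 835
Sum = 1 + 5 + 167 + 835 = 1008

σ(835) = 1008


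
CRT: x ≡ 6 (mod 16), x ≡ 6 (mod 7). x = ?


M = 16*7 = 112
M1 = M/16 = 7, M2 = M/7 = 16
M1^(-1) mod 16 = 7, M2^(-1) mod 7 = 4
x = 6*7*7 + 6*16*4 = 678
678 mod 112 = 6
Check: 6 mod 16 = 6 ✓, 6 mod 7 = 6 ✓

x ≡ 6 (mod 112)


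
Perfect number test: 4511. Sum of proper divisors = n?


Proper divisors of 4511: 1, 13, 347
Sum = 1 + 13 + 347 = 361

No, 4511 is not perfect (361 ≠ 4511)


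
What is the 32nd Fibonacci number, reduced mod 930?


F(k) mod 930 for k=1..32:
1, 1, 2, 3, 5, 8, 13, 21, 34, 55, 89, 144, 233, 377, 610, 57, 667, 724, 461, 255, 716, 41, 757, 798, 625, 493, 188, 681, 869, 620, 559, 249
F(32) mod 930 = 249


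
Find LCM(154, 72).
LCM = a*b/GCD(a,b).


GCD(154, 72) = 2
LCM = 154*72/2 = 11088/2 = 5544

LCM = 5544


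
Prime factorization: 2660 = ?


2660 / 2 = 1330
1330 / 2 = 665
665 / 5 = 133
133 / 7 = 19
19 / 19 = 1
2660 = 2^2 × 5 × 7 × 19


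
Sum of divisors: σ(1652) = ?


Divisors of 1652: 1, 2, 4, 7, 14, 28, 59, 118, 236, 413, 826, 1652
Sum = 1 + 2 + 4 + 7 + 14 + 28 + 59 + 118 + 236 + 413 + 826 + 1652 = 3360

σ(1652) = 3360


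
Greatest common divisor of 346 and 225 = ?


346 = 1 * 225 + 121
225 = 1 * 121 + 104
121 = 1 * 104 + 17
104 = 6 * 17 + 2
17 = 8 * 2 + 1
2 = 2 * 1 + 0
GCD = 1


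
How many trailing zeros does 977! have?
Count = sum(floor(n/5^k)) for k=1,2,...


floor(977/5) = 195
floor(977/25) = 39
floor(977/125) = 7
floor(977/625) = 1
Total = 242

242 trailing zeros


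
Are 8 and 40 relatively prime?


Euclidean algorithm:
40 = 5 * 8 + 0
GCD(8, 40) = 8

No, not coprime (GCD = 8)


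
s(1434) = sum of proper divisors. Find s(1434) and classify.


Proper divisors: 1, 2, 3, 6, 239, 478, 717
Sum = 1 + 2 + 3 + 6 + 239 + 478 + 717 = 1446
1446 > 1434 → abundant

s(1434) = 1446 (abundant)


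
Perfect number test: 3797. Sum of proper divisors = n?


Proper divisors of 3797: 1
Sum = 1 = 1

No, 3797 is not perfect (1 ≠ 3797)


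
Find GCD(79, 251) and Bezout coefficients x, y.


Tabular extended Euclidean (each row: r = 79*s + 251*t):
r=79, s=1, t=0
r=251, s=0, t=1
q=0: r=79, s=1, t=0   [79*(1) + 251*(0) = 79]
q=3: r=14, s=-3, t=1   [79*(-3) + 251*(1) = 14]
q=5: r=9, s=16, t=-5   [79*(16) + 251*(-5) = 9]
q=1: r=5, s=-19, t=6   [79*(-19) + 251*(6) = 5]
q=1: r=4, s=35, t=-11   [79*(35) + 251*(-11) = 4]
q=1: r=1, s=-54, t=17   [79*(-54) + 251*(17) = 1]
q=4: r=0, s=251, t=-79   [79*(251) + 251*(-79) = 0]
GCD = 1; from the row with r=1: x=-54, y=17
Check: 79*(-54) + 251*(17) = -4266 + 4267 = 1

GCD = 1, x = -54, y = 17


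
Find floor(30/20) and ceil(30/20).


30/20 = 1.5000
floor = 1
ceil = 2

floor = 1, ceil = 2


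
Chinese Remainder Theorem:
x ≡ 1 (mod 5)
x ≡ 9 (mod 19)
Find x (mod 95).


M = 5*19 = 95
M1 = M/5 = 19, M2 = M/19 = 5
M1^(-1) mod 5 = 4, M2^(-1) mod 19 = 4
x = 1*19*4 + 9*5*4 = 256
256 mod 95 = 66
Check: 66 mod 5 = 1 ✓, 66 mod 19 = 9 ✓

x ≡ 66 (mod 95)


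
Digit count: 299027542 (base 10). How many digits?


299027542 has 9 digits in base 10
floor(log10(299027542)) + 1 = floor(8.4757) + 1 = 9

9 digits (base 10)


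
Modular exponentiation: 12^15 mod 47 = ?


12^1 mod 47 = 12
12^2 mod 47 = 3
12^3 mod 47 = 36
12^4 mod 47 = 9
12^5 mod 47 = 14
12^6 mod 47 = 27
12^7 mod 47 = 42
12^8 mod 47 = 34
12^9 mod 47 = 32
12^10 mod 47 = 8
12^11 mod 47 = 2
12^12 mod 47 = 24
12^13 mod 47 = 6
12^14 mod 47 = 25
12^15 mod 47 = 18


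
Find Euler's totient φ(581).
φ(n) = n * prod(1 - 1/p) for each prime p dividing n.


581 = 7 × 83
Prime factors: 7, 83
φ(581) = 581 × (1-1/7) × (1-1/83)
= 581 × 6/7 × 82/83 = 492

φ(581) = 492


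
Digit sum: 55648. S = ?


5 + 5 + 6 + 4 + 8 = 28


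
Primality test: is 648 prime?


648 / 2 = 324 (exact division)
648 is NOT prime.

No, 648 is not prime


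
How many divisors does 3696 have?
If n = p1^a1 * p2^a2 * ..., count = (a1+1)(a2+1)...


3696 = 2^4 × 3^1 × 7^1 × 11^1
d(3696) = (4+1) × (1+1) × (1+1) × (1+1) = 40

40 divisors


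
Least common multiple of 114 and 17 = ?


GCD(114, 17) = 1
LCM = 114*17/1 = 1938/1 = 1938

LCM = 1938


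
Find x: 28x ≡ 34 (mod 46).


GCD(28, 46) = 2 divides 34
Divide: 14x ≡ 17 (mod 23)
x ≡ 16 (mod 23)


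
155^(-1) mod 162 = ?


Use the extended Euclidean algorithm on (162, 155); each row r = 162*s + 155*t:
r=162, s=1, t=0
r=155, s=0, t=1
q=1: r=7, s=1, t=-1   [162*(1) + 155*(-1) = 7]
q=22: r=1, s=-22, t=23   [162*(-22) + 155*(23) = 1]
q=7: r=0, s=155, t=-162   [162*(155) + 155*(-162) = 0]
GCD = 1 with t = 23, so 155*(23) ≡ 1 (mod 162)
Inverse = 23 mod 162 = 23
Check: 155 * 23 = 3565 ≡ 1 (mod 162)

155^(-1) ≡ 23 (mod 162)


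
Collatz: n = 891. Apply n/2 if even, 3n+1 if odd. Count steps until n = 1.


891 → 2674 → 1337 → 4012 → 2006 → 1003 → 3010 → 1505 → 4516 → 2258 → 1129 → 3388 → 1694 → 847 → 2542 → 1271 → 3814 → 1907 → 5722 → 2861 → 8584 → 4292 → 2146 → 1073 → 3220 → 1610 → 805 → 2416 → 1208 → 604 → 302 → 151 → 454 → 227 → 682 → 341 → 1024 → 512 → 256 → 128 → 64 → 32 → 16 → 8 → 4 → 2 → 1
Total steps = 46

46 steps


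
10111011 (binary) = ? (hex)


10111011 (base 2) = 187 (decimal)
187 (decimal) = BB (base 16)


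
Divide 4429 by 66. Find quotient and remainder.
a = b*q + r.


4429 = 66 * 67 + 7
Check: 4422 + 7 = 4429

q = 67, r = 7


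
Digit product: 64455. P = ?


6 × 4 × 4 × 5 × 5 = 2400
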